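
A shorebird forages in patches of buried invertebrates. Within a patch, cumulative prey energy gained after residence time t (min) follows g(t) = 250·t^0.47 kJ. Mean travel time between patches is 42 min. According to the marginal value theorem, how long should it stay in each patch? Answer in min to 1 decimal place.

By the marginal value theorem, leave when the instantaneous gain rate g'(t) equals the habitat-wide average g(t)/(T + t).
g'(t) = 0.47·250·t^-0.53. Setting 0.47·250·t^-0.53 = 250·t^0.47/(42+t) gives 0.47(42+t) = t, so 0.53·t = 0.47×42.
t* = 0.47×42/0.53 = 37.25 min.

37.2 min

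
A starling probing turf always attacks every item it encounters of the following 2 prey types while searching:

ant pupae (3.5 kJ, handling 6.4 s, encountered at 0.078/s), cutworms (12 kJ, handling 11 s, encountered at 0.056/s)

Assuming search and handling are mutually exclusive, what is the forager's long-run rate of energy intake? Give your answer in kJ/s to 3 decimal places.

0.447 kJ/s

R = Σλ_iE_i / (1 + Σλ_ih_i)
Numerator: 0.078×3.5 + 0.056×12 = 0.945
Denominator: 1 + 0.078×6.4 + 0.056×11 = 2.115
R = 0.945/2.115 = 0.4468 kJ/s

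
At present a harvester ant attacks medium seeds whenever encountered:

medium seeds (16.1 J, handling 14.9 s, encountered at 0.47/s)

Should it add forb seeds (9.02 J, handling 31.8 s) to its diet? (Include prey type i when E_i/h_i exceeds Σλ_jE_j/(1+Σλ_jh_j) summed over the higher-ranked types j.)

On medium seeds alone, R = ΣλE/(1+Σλh) = 7.567/8.003 = 0.9455 J/s.
forb seeds: E/h = 9.02/31.8 = 0.2836 J/s.
Since 0.2836 < R, time spent handling forb seeds is better spent searching.

No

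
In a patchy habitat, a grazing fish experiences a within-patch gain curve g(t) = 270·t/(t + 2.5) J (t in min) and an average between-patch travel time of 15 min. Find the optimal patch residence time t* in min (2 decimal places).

Optimal t* satisfies g'(t*) = g(t*)/(T + t*).
g'(t) = 270·2.5/(t + 2.5)². Setting 270·2.5/(t+2.5)² = 270t/[(t+2.5)(15+t)] gives 2.5(15+t) = t(t+2.5), so t² = 2.5×15 = 37.5.
t* = √37.5 = 6.124 min.

6.12 min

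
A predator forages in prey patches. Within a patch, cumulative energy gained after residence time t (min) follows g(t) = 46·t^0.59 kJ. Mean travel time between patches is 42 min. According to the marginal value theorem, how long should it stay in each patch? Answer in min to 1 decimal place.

Maximise g(t)/(T+t): set derivative to zero → g'(t)(T+t) = g(t).
g'(t) = 0.59·46·t^-0.41. Setting 0.59·46·t^-0.41 = 46·t^0.59/(42+t) gives 0.59(42+t) = t, so 0.41·t = 0.59×42.
t* = 0.59×42/0.41 = 60.44 min.

60.4 min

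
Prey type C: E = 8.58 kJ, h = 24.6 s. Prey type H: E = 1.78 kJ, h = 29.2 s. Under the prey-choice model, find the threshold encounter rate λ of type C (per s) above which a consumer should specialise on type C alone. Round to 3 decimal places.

At the threshold, the rate on type C alone equals the profitability of type H: λ·8.58/(1 + λ·24.6) = 1.78/29.2 = 0.06096.
Rearranging, λ(8.58 − 0.06096×24.6) = 0.06096, so λ = 0.06096/7.08 = 0.00861 per s.

0.009 per s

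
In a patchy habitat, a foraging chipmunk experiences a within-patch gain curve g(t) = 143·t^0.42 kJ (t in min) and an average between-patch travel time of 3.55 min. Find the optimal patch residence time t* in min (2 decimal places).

2.57 min

Optimal t* satisfies g'(t*) = g(t*)/(T + t*).
g'(t) = 0.42·143·t^-0.58. Setting 0.42·143·t^-0.58 = 143·t^0.42/(3.55+t) gives 0.42(3.55+t) = t, so 0.58·t = 0.42×3.55.
t* = 0.42×3.55/0.58 = 2.571 min.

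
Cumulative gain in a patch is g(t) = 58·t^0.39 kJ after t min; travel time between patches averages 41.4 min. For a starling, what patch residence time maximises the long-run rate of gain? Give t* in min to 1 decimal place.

26.5 min

Optimal t* satisfies g'(t*) = g(t*)/(T + t*).
g'(t) = 0.39·58·t^-0.61. Setting 0.39·58·t^-0.61 = 58·t^0.39/(41.4+t) gives 0.39(41.4+t) = t, so 0.61·t = 0.39×41.4.
t* = 0.39×41.4/0.61 = 26.47 min.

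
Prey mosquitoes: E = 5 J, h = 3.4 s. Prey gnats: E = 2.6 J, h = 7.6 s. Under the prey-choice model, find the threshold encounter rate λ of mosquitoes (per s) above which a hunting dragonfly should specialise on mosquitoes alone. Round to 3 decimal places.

The zero-one rule: include gnats iff E₂/h₂ > λE₁/(1+λh₁). Equality gives the switch point.
λE₁h₂ = E₂ + λE₂h₁ ⇒ λ = E₂/(E₁h₂ − E₂h₁) = 2.6/(38 − 8.84) = 0.08916 per s.

0.089 per s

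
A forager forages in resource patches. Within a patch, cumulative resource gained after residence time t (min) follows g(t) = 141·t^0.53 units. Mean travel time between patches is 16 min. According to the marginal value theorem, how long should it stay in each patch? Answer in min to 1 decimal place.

18.0 min

Optimal t* satisfies g'(t*) = g(t*)/(T + t*).
g'(t) = 0.53·141·t^-0.47. Setting 0.53·141·t^-0.47 = 141·t^0.53/(16+t) gives 0.53(16+t) = t, so 0.47·t = 0.53×16.
t* = 0.53×16/0.47 = 18.04 min.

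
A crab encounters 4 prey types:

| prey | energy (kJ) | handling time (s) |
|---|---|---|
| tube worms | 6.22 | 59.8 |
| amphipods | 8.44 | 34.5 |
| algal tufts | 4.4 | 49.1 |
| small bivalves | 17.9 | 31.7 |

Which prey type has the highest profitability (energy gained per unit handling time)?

In descending order of E/h:
small bivalves: 17.9/31.7 = 0.565 kJ/s
amphipods: 8.44/34.5 = 0.245 kJ/s
tube worms: 6.22/59.8 = 0.104 kJ/s
algal tufts: 4.4/49.1 = 0.0896 kJ/s

small bivalves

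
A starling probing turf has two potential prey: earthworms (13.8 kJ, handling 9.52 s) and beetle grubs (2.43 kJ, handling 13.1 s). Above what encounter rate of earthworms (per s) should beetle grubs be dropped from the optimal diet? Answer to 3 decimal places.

0.015 per s

The zero-one rule: include beetle grubs iff E₂/h₂ > λE₁/(1+λh₁). Equality gives the switch point.
λE₁h₂ = E₂ + λE₂h₁ ⇒ λ = E₂/(E₁h₂ − E₂h₁) = 2.43/(180.8 − 23.13) = 0.01541 per s.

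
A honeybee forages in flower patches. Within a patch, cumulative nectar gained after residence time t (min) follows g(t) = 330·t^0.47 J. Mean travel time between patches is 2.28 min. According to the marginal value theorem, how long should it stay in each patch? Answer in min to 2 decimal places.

Optimal t* satisfies g'(t*) = g(t*)/(T + t*).
g'(t) = 0.47·330·t^-0.53. Setting 0.47·330·t^-0.53 = 330·t^0.47/(2.28+t) gives 0.47(2.28+t) = t, so 0.53·t = 0.47×2.28.
t* = 0.47×2.28/0.53 = 2.022 min.

2.02 min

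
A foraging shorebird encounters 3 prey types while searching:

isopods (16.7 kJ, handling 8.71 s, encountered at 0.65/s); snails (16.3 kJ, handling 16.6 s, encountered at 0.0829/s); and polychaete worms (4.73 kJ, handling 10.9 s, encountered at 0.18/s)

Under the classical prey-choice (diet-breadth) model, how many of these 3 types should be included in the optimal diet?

E/h in descending order: isopods 1.92, snails 0.982, polychaete worms 0.434 kJ/s. The optimal diet is the largest prefix of this list for which every included type satisfies E_i/h_i > R on the types above it.
Rate on top 1: 1.63. snails: 0.982 < 1.63 → exclude; stop.
Optimal diet: isopods — 1 of 3 types.

1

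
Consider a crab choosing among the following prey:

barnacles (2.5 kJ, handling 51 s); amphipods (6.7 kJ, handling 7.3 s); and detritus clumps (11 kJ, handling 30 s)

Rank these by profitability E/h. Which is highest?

amphipods

In descending order of E/h:
amphipods: 6.7/7.3 = 0.918 kJ/s
detritus clumps: 11/30 = 0.367 kJ/s
barnacles: 2.5/51 = 0.049 kJ/s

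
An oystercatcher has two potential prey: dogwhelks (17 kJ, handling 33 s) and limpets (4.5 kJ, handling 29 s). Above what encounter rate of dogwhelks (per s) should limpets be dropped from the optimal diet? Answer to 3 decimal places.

0.013 per s

At the threshold, the rate on dogwhelks alone equals the profitability of limpets: λ·17/(1 + λ·33) = 4.5/29 = 0.1552.
Rearranging, λ(17 − 0.1552×33) = 0.1552, so λ = 0.1552/11.88 = 0.01306 per s.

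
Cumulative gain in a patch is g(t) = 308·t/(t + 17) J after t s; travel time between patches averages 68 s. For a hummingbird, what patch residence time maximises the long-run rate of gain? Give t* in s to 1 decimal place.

By the marginal value theorem, leave when the instantaneous gain rate g'(t) equals the habitat-wide average g(t)/(T + t).
g'(t) = 308·17/(t + 17)². Setting 308·17/(t+17)² = 308t/[(t+17)(68+t)] gives 17(68+t) = t(t+17), so t² = 17×68 = 1156.
t* = √1156 = 34 s.

34.0 s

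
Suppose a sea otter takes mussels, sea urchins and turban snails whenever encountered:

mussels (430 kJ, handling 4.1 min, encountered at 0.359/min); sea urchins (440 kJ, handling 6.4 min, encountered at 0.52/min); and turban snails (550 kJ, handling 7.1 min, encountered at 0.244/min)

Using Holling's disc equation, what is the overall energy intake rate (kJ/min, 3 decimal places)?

68.687 kJ/min

R = (0.359×430 + 0.52×440 + 0.244×550) / (1 + 0.359×4.1 + 0.52×6.4 + 0.244×7.1) = 517.4/7.532 = 68.69 kJ/min.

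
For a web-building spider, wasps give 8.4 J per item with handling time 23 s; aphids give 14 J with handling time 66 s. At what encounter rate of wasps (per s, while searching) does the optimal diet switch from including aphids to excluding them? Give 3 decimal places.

At the threshold, the rate on wasps alone equals the profitability of aphids: λ·8.4/(1 + λ·23) = 14/66 = 0.2121.
Rearranging, λ(8.4 − 0.2121×23) = 0.2121, so λ = 0.2121/3.521 = 0.06024 per s.

0.060 per s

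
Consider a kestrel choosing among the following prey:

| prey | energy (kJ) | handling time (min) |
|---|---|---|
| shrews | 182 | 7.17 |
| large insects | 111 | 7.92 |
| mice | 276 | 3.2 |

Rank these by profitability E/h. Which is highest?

In descending order of E/h:
mice: 276/3.2 = 86.2 kJ/min
shrews: 182/7.17 = 25.4 kJ/min
large insects: 111/7.92 = 14 kJ/min

mice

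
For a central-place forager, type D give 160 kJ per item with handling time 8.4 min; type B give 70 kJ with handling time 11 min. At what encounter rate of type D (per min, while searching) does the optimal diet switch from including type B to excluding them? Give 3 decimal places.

At the threshold, the rate on type D alone equals the profitability of type B: λ·160/(1 + λ·8.4) = 70/11 = 6.364.
Rearranging, λ(160 − 6.364×8.4) = 6.364, so λ = 6.364/106.5 = 0.05973 per min.

0.060 per min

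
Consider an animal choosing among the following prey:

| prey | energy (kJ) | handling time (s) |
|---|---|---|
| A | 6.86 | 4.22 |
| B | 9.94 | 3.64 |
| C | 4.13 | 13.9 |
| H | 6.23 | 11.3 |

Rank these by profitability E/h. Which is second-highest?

In descending order of E/h:
B: 9.94/3.64 = 2.73 kJ/s
A: 6.86/4.22 = 1.63 kJ/s
H: 6.23/11.3 = 0.551 kJ/s
C: 4.13/13.9 = 0.297 kJ/s

A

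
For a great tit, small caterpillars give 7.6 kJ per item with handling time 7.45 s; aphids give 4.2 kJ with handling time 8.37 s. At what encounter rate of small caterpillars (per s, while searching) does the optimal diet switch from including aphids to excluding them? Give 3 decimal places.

At the threshold, the rate on small caterpillars alone equals the profitability of aphids: λ·7.6/(1 + λ·7.45) = 4.2/8.37 = 0.5018.
Rearranging, λ(7.6 − 0.5018×7.45) = 0.5018, so λ = 0.5018/3.862 = 0.1299 per s.

0.130 per s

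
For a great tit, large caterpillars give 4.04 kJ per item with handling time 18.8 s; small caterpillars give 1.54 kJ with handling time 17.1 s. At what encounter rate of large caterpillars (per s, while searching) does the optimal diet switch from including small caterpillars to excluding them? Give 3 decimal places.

At the threshold, the rate on large caterpillars alone equals the profitability of small caterpillars: λ·4.04/(1 + λ·18.8) = 1.54/17.1 = 0.09006.
Rearranging, λ(4.04 − 0.09006×18.8) = 0.09006, so λ = 0.09006/2.347 = 0.03837 per s.

0.038 per s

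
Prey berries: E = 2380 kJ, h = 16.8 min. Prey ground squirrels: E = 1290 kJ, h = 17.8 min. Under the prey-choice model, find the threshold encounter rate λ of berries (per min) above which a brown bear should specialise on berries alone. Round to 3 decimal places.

The zero-one rule: include ground squirrels iff E₂/h₂ > λE₁/(1+λh₁). Equality gives the switch point.
λE₁h₂ = E₂ + λE₂h₁ ⇒ λ = E₂/(E₁h₂ − E₂h₁) = 1290/(4.236e+04 − 2.167e+04) = 0.06234 per min.

0.062 per min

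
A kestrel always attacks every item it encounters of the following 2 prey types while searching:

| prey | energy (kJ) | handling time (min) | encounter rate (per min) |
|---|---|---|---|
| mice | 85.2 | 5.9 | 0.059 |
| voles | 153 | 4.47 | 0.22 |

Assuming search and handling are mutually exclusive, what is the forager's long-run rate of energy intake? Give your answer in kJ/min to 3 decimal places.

16.593 kJ/min

Energy encountered per unit search time: 0.059×85.2 + 0.22×153 = 38.69 kJ/min.
Handling time per unit search time: 0.059×5.9 + 0.22×4.47 = 1.332.
Rate = 38.69/(1 + 1.332) = 16.59 kJ/min.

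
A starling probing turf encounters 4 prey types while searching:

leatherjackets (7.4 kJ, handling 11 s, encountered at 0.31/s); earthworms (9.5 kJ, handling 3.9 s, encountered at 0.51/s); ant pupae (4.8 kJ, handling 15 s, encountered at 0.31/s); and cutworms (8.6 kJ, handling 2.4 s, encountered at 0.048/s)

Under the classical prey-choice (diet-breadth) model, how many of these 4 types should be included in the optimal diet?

2

E/h in descending order: cutworms 3.58, earthworms 2.44, leatherjackets 0.673, ant pupae 0.32 kJ/s. The optimal diet is the largest prefix of this list for which every included type satisfies E_i/h_i > R on the types above it.
Rate on top 1: 0.3702. earthworms: 2.44 > 0.3702 → include.
Rate on top 2: 1.694. leatherjackets: 0.673 < 1.694 → exclude; stop.
Optimal diet: cutworms, earthworms — 2 of 4 types.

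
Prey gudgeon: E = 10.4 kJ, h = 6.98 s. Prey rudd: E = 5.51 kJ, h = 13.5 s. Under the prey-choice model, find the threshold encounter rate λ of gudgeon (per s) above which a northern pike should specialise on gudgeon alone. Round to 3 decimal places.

Drop rudd once their profitability E₂/h₂ falls below the rate achievable on gudgeon alone: E₂/h₂ = λE₁/(1 + λh₁).
Solve for λ: λE₁h₂ = E₂(1 + λh₁) → λ(E₁h₂ − E₂h₁) = E₂ → λ = E₂/(E₁h₂ − E₂h₁).
λ = 5.51/(10.4×13.5 − 5.51×6.98) = 5.51/101.9 = 0.05405 per s.

0.054 per s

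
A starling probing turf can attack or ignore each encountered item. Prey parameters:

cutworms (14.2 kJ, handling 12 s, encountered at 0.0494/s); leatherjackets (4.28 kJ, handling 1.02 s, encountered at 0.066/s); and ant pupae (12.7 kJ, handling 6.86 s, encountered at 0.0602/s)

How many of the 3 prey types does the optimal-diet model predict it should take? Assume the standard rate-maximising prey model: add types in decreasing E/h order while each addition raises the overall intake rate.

3

E/h in descending order: leatherjackets 4.2, ant pupae 1.85, cutworms 1.18 kJ/s. The optimal diet is the largest prefix of this list for which every included type satisfies E_i/h_i > R on the types above it.
Rate on top 1: 0.2647. ant pupae: 1.85 > 0.2647 → include.
Rate on top 2: 0.7073. cutworms: 1.18 > 0.7073 → include.
Optimal diet: leatherjackets, ant pupae, cutworms — 3 of 3 types.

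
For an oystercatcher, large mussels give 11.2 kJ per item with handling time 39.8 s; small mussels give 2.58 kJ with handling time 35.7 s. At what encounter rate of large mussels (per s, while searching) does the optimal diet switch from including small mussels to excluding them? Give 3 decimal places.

0.009 per s

The zero-one rule: include small mussels iff E₂/h₂ > λE₁/(1+λh₁). Equality gives the switch point.
λE₁h₂ = E₂ + λE₂h₁ ⇒ λ = E₂/(E₁h₂ − E₂h₁) = 2.58/(399.8 − 102.7) = 0.008682 per s.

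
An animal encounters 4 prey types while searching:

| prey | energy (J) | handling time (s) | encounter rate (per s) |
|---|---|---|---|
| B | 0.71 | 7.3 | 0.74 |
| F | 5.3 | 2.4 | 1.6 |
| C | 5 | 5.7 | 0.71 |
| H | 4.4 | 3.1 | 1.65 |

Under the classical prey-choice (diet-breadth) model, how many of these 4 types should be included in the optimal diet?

Rank by E/h (J/s): F 2.21, H 1.42, C 0.877, B 0.0973. Include each in turn until the next type's E/h falls below the running intake rate.
Rate on top 1: 1.752. H: 1.42 < 1.752 → exclude; stop.
Optimal diet: F — 1 of 4 types.

1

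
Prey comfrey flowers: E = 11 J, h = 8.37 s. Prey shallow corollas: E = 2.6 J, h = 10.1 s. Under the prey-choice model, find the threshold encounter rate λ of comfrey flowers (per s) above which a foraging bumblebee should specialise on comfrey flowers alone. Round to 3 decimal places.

Drop shallow corollas once their profitability E₂/h₂ falls below the rate achievable on comfrey flowers alone: E₂/h₂ = λE₁/(1 + λh₁).
Solve for λ: λE₁h₂ = E₂(1 + λh₁) → λ(E₁h₂ − E₂h₁) = E₂ → λ = E₂/(E₁h₂ − E₂h₁).
λ = 2.6/(11×10.1 − 2.6×8.37) = 2.6/89.34 = 0.0291 per s.

0.029 per s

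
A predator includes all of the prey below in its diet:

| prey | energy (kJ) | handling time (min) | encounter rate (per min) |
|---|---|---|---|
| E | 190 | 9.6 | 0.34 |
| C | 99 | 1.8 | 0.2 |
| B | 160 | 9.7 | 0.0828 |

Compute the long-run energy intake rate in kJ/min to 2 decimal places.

17.99 kJ/min

R = (0.34×190 + 0.2×99 + 0.0828×160) / (1 + 0.34×9.6 + 0.2×1.8 + 0.0828×9.7) = 97.65/5.427 = 17.99 kJ/min.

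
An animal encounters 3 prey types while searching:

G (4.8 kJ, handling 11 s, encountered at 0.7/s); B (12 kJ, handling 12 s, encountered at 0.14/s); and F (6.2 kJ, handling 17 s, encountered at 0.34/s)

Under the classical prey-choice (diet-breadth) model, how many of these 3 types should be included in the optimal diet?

E/h in descending order: B 1, G 0.436, F 0.365 kJ/s. The optimal diet is the largest prefix of this list for which every included type satisfies E_i/h_i > R on the types above it.
Rate on top 1: 0.6269. G: 0.436 < 0.6269 → exclude; stop.
Optimal diet: B — 1 of 3 types.

1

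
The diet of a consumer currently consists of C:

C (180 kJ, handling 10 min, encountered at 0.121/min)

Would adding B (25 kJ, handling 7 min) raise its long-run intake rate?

No

Intake rate on the current diet: R = (0.121×180) / (1 + 0.121×10) = 21.78/2.21 = 9.855 kJ/min.
Profitability of B: 25/7 = 3.571 kJ/min.
Since 3.571 < R, time spent handling B is better spent searching.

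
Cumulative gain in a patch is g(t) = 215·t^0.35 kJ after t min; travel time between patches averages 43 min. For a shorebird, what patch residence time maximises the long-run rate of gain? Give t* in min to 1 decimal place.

23.2 min

Optimal t* satisfies g'(t*) = g(t*)/(T + t*).
g'(t) = 0.35·215·t^-0.65. Setting 0.35·215·t^-0.65 = 215·t^0.35/(43+t) gives 0.35(43+t) = t, so 0.65·t = 0.35×43.
t* = 0.35×43/0.65 = 23.15 min.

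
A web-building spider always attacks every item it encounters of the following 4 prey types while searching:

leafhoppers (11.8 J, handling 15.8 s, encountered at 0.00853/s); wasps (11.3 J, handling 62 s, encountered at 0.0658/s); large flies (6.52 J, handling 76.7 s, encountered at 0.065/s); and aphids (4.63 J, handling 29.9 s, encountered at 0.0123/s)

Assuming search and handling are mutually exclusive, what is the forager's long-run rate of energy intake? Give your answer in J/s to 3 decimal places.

R = (0.00853×11.8 + 0.0658×11.3 + 0.065×6.52 + 0.0123×4.63) / (1 + 0.00853×15.8 + 0.0658×62 + 0.065×76.7 + 0.0123×29.9) = 1.325/10.57 = 0.1254 J/s.

0.125 J/s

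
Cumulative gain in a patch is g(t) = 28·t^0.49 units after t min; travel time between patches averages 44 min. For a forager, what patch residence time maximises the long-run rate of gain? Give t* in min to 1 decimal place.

Maximise g(t)/(T+t): set derivative to zero → g'(t)(T+t) = g(t).
g'(t) = 0.49·28·t^-0.51. Setting 0.49·28·t^-0.51 = 28·t^0.49/(44+t) gives 0.49(44+t) = t, so 0.51·t = 0.49×44.
t* = 0.49×44/0.51 = 42.27 min.

42.3 min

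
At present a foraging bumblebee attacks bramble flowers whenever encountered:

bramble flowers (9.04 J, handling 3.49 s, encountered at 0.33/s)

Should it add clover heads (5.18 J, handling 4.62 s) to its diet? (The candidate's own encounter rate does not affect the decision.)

No

Intake rate on the current diet: R = (0.33×9.04) / (1 + 0.33×3.49) = 2.983/2.152 = 1.386 J/s.
clover heads: E/h = 5.18/4.62 = 1.121 J/s.
1.121 < 1.386, so adding clover heads would lower the average — exclude it.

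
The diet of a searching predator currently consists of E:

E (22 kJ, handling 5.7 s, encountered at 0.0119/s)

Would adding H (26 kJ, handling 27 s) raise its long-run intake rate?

Intake rate on the current diet: R = (0.0119×22) / (1 + 0.0119×5.7) = 0.2618/1.068 = 0.2452 kJ/s.
Profitability of H: 26/27 = 0.963 kJ/s.
Since 0.963 > R, including H increases the long-run rate.

Yes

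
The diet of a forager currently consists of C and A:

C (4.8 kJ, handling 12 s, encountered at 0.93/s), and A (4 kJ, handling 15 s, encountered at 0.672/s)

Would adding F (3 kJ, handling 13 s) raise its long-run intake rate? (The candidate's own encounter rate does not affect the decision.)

Current rate: (0.93×4.8 + 0.672×4)/(1 + 0.93×12 + 0.672×15) = 0.3216 kJ/s.
F: E/h = 3/13 = 0.2308 kJ/s.
Since 0.2308 < R, time spent handling F is better spent searching.

No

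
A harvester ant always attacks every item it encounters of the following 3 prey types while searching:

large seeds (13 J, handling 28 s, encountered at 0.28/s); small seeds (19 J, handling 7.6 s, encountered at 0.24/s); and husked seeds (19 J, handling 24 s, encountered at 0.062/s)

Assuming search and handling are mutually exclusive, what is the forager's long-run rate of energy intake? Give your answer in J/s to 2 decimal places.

Energy encountered per unit search time: 0.28×13 + 0.24×19 + 0.062×19 = 9.378 J/s.
Handling time per unit search time: 0.28×28 + 0.24×7.6 + 0.062×24 = 11.15.
Rate = 9.378/(1 + 11.15) = 0.7717 J/s.

0.77 J/s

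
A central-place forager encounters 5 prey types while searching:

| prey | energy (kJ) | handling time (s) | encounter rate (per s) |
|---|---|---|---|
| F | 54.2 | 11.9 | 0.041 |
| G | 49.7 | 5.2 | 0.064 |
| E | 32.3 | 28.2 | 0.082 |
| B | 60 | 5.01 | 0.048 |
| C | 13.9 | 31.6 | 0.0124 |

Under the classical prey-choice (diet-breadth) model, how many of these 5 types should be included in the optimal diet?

3

Rank by E/h (kJ/s): B 12, G 9.56, F 4.55, E 1.15, C 0.44. Include each in turn until the next type's E/h falls below the running intake rate.
Rate on top 1: 2.322. G: 9.56 > 2.322 → include.
Rate on top 2: 3.852. F: 4.55 > 3.852 → include.
Rate on top 3: 4.019. E: 1.15 < 4.019 → exclude; stop.
Optimal diet: B, G, F — 3 of 5 types.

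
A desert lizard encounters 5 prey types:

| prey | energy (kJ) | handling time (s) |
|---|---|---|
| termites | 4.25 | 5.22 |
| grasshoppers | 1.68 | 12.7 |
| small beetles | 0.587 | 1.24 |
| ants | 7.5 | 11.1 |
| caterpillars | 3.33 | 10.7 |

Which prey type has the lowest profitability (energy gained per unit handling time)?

Profitability E/h (kJ/s): termites = 4.25/5.22 = 0.814, grasshoppers = 1.68/12.7 = 0.132, small beetles = 0.587/1.24 = 0.473, ants = 7.5/11.1 = 0.676, caterpillars = 3.33/10.7 = 0.311.
Ranked: termites > ants > small beetles > caterpillars > grasshoppers.

grasshoppers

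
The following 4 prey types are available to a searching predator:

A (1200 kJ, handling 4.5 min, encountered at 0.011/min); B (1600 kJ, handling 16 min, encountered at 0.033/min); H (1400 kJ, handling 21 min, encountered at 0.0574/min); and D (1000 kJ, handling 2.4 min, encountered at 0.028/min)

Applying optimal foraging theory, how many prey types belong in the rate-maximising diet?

Profitabilities (E/h, kJ/min): D 417, A 267, B 100, H 66.7. Add prey in this order while the next type's profitability exceeds the intake rate on those already taken.
Rate on top 1: 26.24. A: 267 > 26.24 → include.
Rate on top 2: 36.89. B: 100 > 36.89 → include.
Rate on top 3: 57.15. H: 66.7 > 57.15 → include.
Optimal diet: D, A, B, H — 4 of 4 types.

4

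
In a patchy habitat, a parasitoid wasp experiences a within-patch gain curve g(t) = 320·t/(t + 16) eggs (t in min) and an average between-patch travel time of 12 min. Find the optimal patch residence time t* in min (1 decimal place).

By the marginal value theorem, leave when the instantaneous gain rate g'(t) equals the habitat-wide average g(t)/(T + t).
g'(t) = 320·16/(t + 16)². Setting 320·16/(t+16)² = 320t/[(t+16)(12+t)] gives 16(12+t) = t(t+16), so t² = 16×12 = 192.
t* = √192 = 13.86 min.

13.9 min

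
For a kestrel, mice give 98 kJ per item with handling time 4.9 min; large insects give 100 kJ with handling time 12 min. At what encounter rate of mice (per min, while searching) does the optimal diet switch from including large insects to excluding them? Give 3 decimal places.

Drop large insects once their profitability E₂/h₂ falls below the rate achievable on mice alone: E₂/h₂ = λE₁/(1 + λh₁).
Solve for λ: λE₁h₂ = E₂(1 + λh₁) → λ(E₁h₂ − E₂h₁) = E₂ → λ = E₂/(E₁h₂ − E₂h₁).
λ = 100/(98×12 − 100×4.9) = 100/686 = 0.1458 per min.

0.146 per min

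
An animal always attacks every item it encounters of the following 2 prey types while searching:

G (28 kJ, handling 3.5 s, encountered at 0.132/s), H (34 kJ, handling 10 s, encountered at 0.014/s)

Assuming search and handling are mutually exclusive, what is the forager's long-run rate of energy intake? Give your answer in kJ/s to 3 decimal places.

2.604 kJ/s

Energy encountered per unit search time: 0.132×28 + 0.014×34 = 4.172 kJ/s.
Handling time per unit search time: 0.132×3.5 + 0.014×10 = 0.602.
Rate = 4.172/(1 + 0.602) = 2.604 kJ/s.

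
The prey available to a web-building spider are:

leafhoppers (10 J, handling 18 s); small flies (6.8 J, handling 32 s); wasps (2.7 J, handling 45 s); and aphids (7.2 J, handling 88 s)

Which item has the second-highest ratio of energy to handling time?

Profitability E/h (J/s): leafhoppers = 10/18 = 0.556, small flies = 6.8/32 = 0.212, wasps = 2.7/45 = 0.06, aphids = 7.2/88 = 0.0818.
Ranked: leafhoppers > small flies > aphids > wasps.

small flies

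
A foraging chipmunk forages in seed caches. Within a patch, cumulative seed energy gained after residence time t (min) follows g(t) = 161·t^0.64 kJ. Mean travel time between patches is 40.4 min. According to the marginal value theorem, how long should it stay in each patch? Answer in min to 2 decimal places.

71.82 min

Maximise g(t)/(T+t): set derivative to zero → g'(t)(T+t) = g(t).
g'(t) = 0.64·161·t^-0.36. Setting 0.64·161·t^-0.36 = 161·t^0.64/(40.4+t) gives 0.64(40.4+t) = t, so 0.36·t = 0.64×40.4.
t* = 0.64×40.4/0.36 = 71.82 min.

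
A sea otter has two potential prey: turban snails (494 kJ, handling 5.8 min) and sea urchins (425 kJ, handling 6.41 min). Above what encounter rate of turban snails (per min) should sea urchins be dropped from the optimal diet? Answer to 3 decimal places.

0.606 per min

Drop sea urchins once their profitability E₂/h₂ falls below the rate achievable on turban snails alone: E₂/h₂ = λE₁/(1 + λh₁).
Solve for λ: λE₁h₂ = E₂(1 + λh₁) → λ(E₁h₂ − E₂h₁) = E₂ → λ = E₂/(E₁h₂ − E₂h₁).
λ = 425/(494×6.41 − 425×5.8) = 425/701.5 = 0.6058 per min.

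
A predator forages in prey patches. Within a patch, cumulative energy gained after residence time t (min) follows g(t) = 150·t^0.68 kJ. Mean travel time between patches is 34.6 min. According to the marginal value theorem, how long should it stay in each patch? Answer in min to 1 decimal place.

73.5 min

Optimal t* satisfies g'(t*) = g(t*)/(T + t*).
g'(t) = 0.68·150·t^-0.32. Setting 0.68·150·t^-0.32 = 150·t^0.68/(34.6+t) gives 0.68(34.6+t) = t, so 0.32·t = 0.68×34.6.
t* = 0.68×34.6/0.32 = 73.53 min.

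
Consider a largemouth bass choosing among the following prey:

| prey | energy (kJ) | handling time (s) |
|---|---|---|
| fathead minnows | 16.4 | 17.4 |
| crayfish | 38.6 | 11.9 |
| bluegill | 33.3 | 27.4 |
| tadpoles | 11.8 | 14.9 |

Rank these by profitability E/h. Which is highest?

In descending order of E/h:
crayfish: 38.6/11.9 = 3.24 kJ/s
bluegill: 33.3/27.4 = 1.22 kJ/s
fathead minnows: 16.4/17.4 = 0.943 kJ/s
tadpoles: 11.8/14.9 = 0.792 kJ/s

crayfish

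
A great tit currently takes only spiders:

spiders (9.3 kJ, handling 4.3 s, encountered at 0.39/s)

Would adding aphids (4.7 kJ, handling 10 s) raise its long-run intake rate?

On spiders alone, R = ΣλE/(1+Σλh) = 3.627/2.677 = 1.355 kJ/s.
Profitability of aphids: 4.7/10 = 0.47 kJ/s.
Since 0.47 < R, time spent handling aphids is better spent searching.

No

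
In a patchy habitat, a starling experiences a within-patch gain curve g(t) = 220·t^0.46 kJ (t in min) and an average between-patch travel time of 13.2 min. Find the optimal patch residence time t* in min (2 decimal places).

Maximise g(t)/(T+t): set derivative to zero → g'(t)(T+t) = g(t).
g'(t) = 0.46·220·t^-0.54. Setting 0.46·220·t^-0.54 = 220·t^0.46/(13.2+t) gives 0.46(13.2+t) = t, so 0.54·t = 0.46×13.2.
t* = 0.46×13.2/0.54 = 11.24 min.

11.24 min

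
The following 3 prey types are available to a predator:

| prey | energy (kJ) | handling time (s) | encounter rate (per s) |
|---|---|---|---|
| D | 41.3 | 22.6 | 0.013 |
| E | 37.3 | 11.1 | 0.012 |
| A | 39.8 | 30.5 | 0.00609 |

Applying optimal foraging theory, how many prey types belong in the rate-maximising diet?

E/h in descending order: E 3.36, D 1.83, A 1.3 kJ/s. The optimal diet is the largest prefix of this list for which every included type satisfies E_i/h_i > R on the types above it.
Rate on top 1: 0.395. D: 1.83 > 0.395 → include.
Rate on top 2: 0.6899. A: 1.3 > 0.6899 → include.
Optimal diet: E, D, A — 3 of 3 types.

3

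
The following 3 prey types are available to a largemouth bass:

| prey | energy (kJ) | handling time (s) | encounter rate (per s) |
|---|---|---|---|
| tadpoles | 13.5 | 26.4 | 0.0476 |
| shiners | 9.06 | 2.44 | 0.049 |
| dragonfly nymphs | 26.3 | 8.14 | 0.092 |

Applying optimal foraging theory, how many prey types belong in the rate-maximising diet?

2

E/h in descending order: shiners 3.71, dragonfly nymphs 3.23, tadpoles 0.511 kJ/s. The optimal diet is the largest prefix of this list for which every included type satisfies E_i/h_i > R on the types above it.
Rate on top 1: 0.3965. dragonfly nymphs: 3.23 > 0.3965 → include.
Rate on top 2: 1.533. tadpoles: 0.511 < 1.533 → exclude; stop.
Optimal diet: shiners, dragonfly nymphs — 2 of 3 types.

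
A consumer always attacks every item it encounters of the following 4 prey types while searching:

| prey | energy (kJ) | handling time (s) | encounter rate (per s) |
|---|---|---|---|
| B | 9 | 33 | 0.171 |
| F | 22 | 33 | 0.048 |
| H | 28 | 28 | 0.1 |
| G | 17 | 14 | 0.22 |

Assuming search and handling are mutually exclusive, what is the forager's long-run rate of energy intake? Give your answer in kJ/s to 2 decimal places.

R = Σλ_iE_i / (1 + Σλ_ih_i)
Numerator: 0.171×9 + 0.048×22 + 0.1×28 + 0.22×17 = 9.135
Denominator: 1 + 0.171×33 + 0.048×33 + 0.1×28 + 0.22×14 = 14.11
R = 9.135/14.11 = 0.6476 kJ/s

0.65 kJ/s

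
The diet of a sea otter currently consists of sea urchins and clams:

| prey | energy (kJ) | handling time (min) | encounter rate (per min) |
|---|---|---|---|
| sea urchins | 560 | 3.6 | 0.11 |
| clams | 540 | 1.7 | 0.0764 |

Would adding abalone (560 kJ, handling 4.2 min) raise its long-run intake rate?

Intake rate on the current diet: R = (0.11×560 + 0.0764×540) / (1 + 0.11×3.6 + 0.0764×1.7) = 102.9/1.526 = 67.41 kJ/min.
Profitability of abalone: 560/4.2 = 133.3 kJ/min.
Since 133.3 > R, including abalone increases the long-run rate.

Yes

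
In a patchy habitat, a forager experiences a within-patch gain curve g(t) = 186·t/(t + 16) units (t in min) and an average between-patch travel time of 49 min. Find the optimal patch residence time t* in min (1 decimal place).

Optimal t* satisfies g'(t*) = g(t*)/(T + t*).
g'(t) = 186·16/(t + 16)². Setting 186·16/(t+16)² = 186t/[(t+16)(49+t)] gives 16(49+t) = t(t+16), so t² = 16×49 = 784.
t* = √784 = 28 min.

28.0 min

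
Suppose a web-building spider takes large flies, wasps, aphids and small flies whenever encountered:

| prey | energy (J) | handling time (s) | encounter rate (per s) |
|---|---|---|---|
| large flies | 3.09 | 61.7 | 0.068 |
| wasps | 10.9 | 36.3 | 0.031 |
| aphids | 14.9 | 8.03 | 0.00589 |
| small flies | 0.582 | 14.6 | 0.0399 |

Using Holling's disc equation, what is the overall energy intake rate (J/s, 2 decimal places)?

0.09 J/s

R = Σλ_iE_i / (1 + Σλ_ih_i)
Numerator: 0.068×3.09 + 0.031×10.9 + 0.00589×14.9 + 0.0399×0.582 = 0.659
Denominator: 1 + 0.068×61.7 + 0.031×36.3 + 0.00589×8.03 + 0.0399×14.6 = 6.951
R = 0.659/6.951 = 0.09481 J/s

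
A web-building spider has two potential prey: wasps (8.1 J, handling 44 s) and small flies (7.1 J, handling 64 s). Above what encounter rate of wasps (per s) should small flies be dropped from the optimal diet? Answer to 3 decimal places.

0.034 per s

Drop small flies once their profitability E₂/h₂ falls below the rate achievable on wasps alone: E₂/h₂ = λE₁/(1 + λh₁).
Solve for λ: λE₁h₂ = E₂(1 + λh₁) → λ(E₁h₂ − E₂h₁) = E₂ → λ = E₂/(E₁h₂ − E₂h₁).
λ = 7.1/(8.1×64 − 7.1×44) = 7.1/206 = 0.03447 per s.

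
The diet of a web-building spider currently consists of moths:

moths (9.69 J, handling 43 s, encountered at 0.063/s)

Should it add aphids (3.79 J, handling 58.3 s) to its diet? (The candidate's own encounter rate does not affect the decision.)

No

Intake rate on the current diet: R = (0.063×9.69) / (1 + 0.063×43) = 0.6105/3.709 = 0.1646 J/s.
Profitability of aphids: 3.79/58.3 = 0.06501 J/s.
0.06501 < 0.1646, so adding aphids would lower the average — exclude it.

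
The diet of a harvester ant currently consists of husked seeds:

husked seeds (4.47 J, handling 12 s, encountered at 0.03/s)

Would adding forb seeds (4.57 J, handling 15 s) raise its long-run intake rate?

Yes

Current rate: (0.03×4.47)/(1 + 0.03×12) = 0.0986 J/s.
Profitability of forb seeds: 4.57/15 = 0.3047 J/s.
0.3047 > 0.0986, so adding forb seeds raises the average — include it.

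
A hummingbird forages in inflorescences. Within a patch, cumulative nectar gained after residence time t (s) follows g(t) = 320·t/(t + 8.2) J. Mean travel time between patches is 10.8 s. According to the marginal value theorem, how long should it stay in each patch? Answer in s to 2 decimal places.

Maximise g(t)/(T+t): set derivative to zero → g'(t)(T+t) = g(t).
g'(t) = 320·8.2/(t + 8.2)². Setting 320·8.2/(t+8.2)² = 320t/[(t+8.2)(10.8+t)] gives 8.2(10.8+t) = t(t+8.2), so t² = 8.2×10.8 = 88.56.
t* = √88.56 = 9.411 s.

9.41 s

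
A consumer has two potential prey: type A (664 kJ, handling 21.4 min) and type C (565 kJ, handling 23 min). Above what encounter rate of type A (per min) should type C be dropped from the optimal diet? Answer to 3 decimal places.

At the threshold, the rate on type A alone equals the profitability of type C: λ·664/(1 + λ·21.4) = 565/23 = 24.57.
Rearranging, λ(664 − 24.57×21.4) = 24.57, so λ = 24.57/138.3 = 0.1776 per min.

0.178 per min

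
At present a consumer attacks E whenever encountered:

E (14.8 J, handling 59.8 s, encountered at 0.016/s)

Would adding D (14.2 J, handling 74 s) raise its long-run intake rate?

Yes

Intake rate on the current diet: R = (0.016×14.8) / (1 + 0.016×59.8) = 0.2368/1.957 = 0.121 J/s.
Profitability of D: 14.2/74 = 0.1919 J/s.
0.1919 > 0.121, so adding D raises the average — include it.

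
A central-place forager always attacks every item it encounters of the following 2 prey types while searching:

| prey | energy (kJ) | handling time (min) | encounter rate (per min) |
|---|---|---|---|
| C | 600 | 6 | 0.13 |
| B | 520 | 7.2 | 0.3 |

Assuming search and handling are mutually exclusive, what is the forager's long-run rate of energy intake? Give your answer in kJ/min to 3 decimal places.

R = Σλ_iE_i / (1 + Σλ_ih_i)
Numerator: 0.13×600 + 0.3×520 = 234
Denominator: 1 + 0.13×6 + 0.3×7.2 = 3.94
R = 234/3.94 = 59.39 kJ/min

59.391 kJ/min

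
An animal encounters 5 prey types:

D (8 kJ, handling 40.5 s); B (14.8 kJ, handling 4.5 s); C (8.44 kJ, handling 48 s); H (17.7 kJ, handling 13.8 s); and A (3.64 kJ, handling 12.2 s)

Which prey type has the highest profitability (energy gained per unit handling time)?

B

In descending order of E/h:
B: 14.8/4.5 = 3.29 kJ/s
H: 17.7/13.8 = 1.28 kJ/s
A: 3.64/12.2 = 0.298 kJ/s
D: 8/40.5 = 0.198 kJ/s
C: 8.44/48 = 0.176 kJ/s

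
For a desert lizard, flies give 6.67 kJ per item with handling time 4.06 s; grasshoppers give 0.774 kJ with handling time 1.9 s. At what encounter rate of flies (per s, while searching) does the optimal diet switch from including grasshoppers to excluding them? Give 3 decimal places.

0.081 per s

At the threshold, the rate on flies alone equals the profitability of grasshoppers: λ·6.67/(1 + λ·4.06) = 0.774/1.9 = 0.4074.
Rearranging, λ(6.67 − 0.4074×4.06) = 0.4074, so λ = 0.4074/5.016 = 0.08121 per s.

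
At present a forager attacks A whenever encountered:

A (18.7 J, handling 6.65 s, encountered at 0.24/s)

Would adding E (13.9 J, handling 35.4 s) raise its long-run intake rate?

On A alone, R = ΣλE/(1+Σλh) = 4.488/2.596 = 1.729 J/s.
E: E/h = 13.9/35.4 = 0.3927 J/s.
Since 0.3927 < R, time spent handling E is better spent searching.

No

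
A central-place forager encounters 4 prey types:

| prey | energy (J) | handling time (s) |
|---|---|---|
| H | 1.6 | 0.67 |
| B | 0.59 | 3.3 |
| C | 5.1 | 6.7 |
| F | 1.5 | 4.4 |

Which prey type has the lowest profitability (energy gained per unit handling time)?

Profitability E/h (J/s): H = 1.6/0.67 = 2.39, B = 0.59/3.3 = 0.179, C = 5.1/6.7 = 0.761, F = 1.5/4.4 = 0.341.
Ranked: H > C > F > B.

B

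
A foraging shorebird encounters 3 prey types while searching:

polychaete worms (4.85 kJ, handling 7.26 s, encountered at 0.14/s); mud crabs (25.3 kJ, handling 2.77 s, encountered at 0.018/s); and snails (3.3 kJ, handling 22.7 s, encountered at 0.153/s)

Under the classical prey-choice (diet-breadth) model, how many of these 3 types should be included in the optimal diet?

Profitabilities (E/h, kJ/s): mud crabs 9.13, polychaete worms 0.668, snails 0.145. Add prey in this order while the next type's profitability exceeds the intake rate on those already taken.
Rate on top 1: 0.4338. polychaete worms: 0.668 > 0.4338 → include.
Rate on top 2: 0.549. snails: 0.145 < 0.549 → exclude; stop.
Optimal diet: mud crabs, polychaete worms — 2 of 3 types.

2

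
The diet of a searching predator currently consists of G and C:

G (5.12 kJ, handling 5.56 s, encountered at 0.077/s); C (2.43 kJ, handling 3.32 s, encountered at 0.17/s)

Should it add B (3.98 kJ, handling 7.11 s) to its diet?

Current rate: (0.077×5.12 + 0.17×2.43)/(1 + 0.077×5.56 + 0.17×3.32) = 0.4052 kJ/s.
Profitability of B: 3.98/7.11 = 0.5598 kJ/s.
0.5598 > 0.4052, so adding B raises the average — include it.

Yes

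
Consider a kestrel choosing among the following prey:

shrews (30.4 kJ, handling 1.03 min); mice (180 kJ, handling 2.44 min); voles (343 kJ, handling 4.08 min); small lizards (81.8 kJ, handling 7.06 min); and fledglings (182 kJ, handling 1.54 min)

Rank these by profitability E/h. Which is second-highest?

In descending order of E/h:
fledglings: 182/1.54 = 118 kJ/min
voles: 343/4.08 = 84.1 kJ/min
mice: 180/2.44 = 73.8 kJ/min
shrews: 30.4/1.03 = 29.5 kJ/min
small lizards: 81.8/7.06 = 11.6 kJ/min

voles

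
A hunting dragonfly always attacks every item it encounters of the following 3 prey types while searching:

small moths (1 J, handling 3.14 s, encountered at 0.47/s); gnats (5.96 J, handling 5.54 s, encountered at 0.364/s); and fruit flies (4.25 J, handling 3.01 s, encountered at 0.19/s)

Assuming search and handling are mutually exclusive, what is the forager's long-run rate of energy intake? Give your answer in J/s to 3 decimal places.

0.681 J/s

Energy encountered per unit search time: 0.47×1 + 0.364×5.96 + 0.19×4.25 = 3.447 J/s.
Handling time per unit search time: 0.47×3.14 + 0.364×5.54 + 0.19×3.01 = 4.064.
Rate = 3.447/(1 + 4.064) = 0.6806 J/s.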